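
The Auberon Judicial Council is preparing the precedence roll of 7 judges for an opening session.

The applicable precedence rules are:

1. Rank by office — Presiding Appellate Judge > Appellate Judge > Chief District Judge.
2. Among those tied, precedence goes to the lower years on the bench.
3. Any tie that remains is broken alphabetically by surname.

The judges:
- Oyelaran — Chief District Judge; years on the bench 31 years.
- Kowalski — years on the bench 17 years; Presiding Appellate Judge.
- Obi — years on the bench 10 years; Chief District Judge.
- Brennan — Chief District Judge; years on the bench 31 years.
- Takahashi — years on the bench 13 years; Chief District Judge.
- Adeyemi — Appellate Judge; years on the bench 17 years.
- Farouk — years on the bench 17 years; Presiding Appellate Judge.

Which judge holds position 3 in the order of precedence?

Adeyemi

By office: Farouk and Kowalski (Presiding Appellate Judge); then Adeyemi (Appellate Judge); then Obi, Takahashi, Brennan and Oyelaran (Chief District Judge).
Farouk and Kowalski both have years on the bench 17 years, so the next rule applies.
Among Farouk and Kowalski, alphabetically by surname: Farouk before Kowalski.
Among Obi, Takahashi, Brennan and Oyelaran, by years on the bench (lower first): Obi (10 years) before Takahashi (13 years) before Brennan and Oyelaran (31 years).
Among Brennan and Oyelaran, alphabetically by surname: Brennan before Oyelaran.
Order: Farouk, Kowalski, Adeyemi, Obi, Takahashi, Brennan, Oyelaran.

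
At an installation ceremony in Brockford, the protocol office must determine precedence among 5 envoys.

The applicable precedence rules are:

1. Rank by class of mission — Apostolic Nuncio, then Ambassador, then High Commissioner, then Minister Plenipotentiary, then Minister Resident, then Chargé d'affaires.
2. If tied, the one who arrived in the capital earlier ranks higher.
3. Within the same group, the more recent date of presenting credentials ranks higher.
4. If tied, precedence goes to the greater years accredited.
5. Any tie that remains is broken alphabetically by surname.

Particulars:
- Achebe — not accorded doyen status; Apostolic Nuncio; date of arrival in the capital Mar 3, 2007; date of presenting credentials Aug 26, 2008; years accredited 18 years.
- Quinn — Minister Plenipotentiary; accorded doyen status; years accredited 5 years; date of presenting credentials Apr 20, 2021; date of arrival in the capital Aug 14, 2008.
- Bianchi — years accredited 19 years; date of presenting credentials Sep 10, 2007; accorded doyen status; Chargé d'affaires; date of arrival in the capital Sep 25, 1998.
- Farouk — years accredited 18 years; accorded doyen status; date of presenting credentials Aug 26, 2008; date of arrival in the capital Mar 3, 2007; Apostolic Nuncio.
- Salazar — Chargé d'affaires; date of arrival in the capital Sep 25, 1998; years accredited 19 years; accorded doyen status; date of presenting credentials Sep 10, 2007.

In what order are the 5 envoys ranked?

By class of mission: Achebe and Farouk (Apostolic Nuncio); then Quinn (Minister Plenipotentiary); then Bianchi and Salazar (Chargé d'affaires).
Achebe and Farouk both have date of arrival in the capital Mar 3, 2007, so the next rule applies.
Achebe and Farouk both have date of presenting credentials Aug 26, 2008, so the next rule applies.
Achebe and Farouk both have years accredited 18 years, so the next rule applies.
Among Achebe and Farouk, alphabetically by surname: Achebe before Farouk.
Bianchi and Salazar both have date of arrival in the capital Sep 25, 1998, so the next rule applies.
Bianchi and Salazar both have date of presenting credentials Sep 10, 2007, so the next rule applies.
Bianchi and Salazar both have years accredited 19 years, so the next rule applies.
Among Bianchi and Salazar, alphabetically by surname: Bianchi before Salazar.
Full order: Achebe, Farouk, Quinn, Bianchi, Salazar.

Achebe, Farouk, Quinn, Bianchi, Salazar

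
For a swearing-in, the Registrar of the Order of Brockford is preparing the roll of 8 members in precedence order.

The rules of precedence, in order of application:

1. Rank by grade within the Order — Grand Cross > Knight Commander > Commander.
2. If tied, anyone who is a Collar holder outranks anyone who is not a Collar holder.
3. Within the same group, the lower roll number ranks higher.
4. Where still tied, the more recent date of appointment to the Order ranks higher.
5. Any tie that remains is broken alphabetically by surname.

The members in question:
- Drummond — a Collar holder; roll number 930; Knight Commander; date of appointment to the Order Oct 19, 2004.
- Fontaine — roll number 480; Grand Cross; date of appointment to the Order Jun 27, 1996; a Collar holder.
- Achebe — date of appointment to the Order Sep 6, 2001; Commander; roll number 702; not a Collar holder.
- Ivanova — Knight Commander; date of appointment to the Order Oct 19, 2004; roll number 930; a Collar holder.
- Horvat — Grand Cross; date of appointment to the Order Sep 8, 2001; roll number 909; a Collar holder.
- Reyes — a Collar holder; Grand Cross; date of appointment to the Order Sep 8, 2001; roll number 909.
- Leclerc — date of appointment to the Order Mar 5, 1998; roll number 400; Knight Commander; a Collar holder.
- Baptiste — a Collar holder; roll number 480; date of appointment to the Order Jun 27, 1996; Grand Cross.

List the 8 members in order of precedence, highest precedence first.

Baptiste, Fontaine, Horvat, Reyes, Leclerc, Drummond, Ivanova, Achebe

By grade within the Order: Baptiste, Fontaine, Horvat and Reyes (Grand Cross); then Leclerc, Drummond and Ivanova (Knight Commander); then Achebe (Commander).
Baptiste, Fontaine, Horvat and Reyes are each a Collar holder, so the next rule applies.
Among Baptiste, Fontaine, Horvat and Reyes, by roll number (lower first): Baptiste and Fontaine (480) before Horvat and Reyes (909).
Baptiste and Fontaine both have date of appointment to the Order Jun 27, 1996, so the next rule applies.
Among Baptiste and Fontaine, alphabetically by surname: Baptiste before Fontaine.
Horvat and Reyes both have date of appointment to the Order Sep 8, 2001, so the next rule applies.
Among Horvat and Reyes, alphabetically by surname: Horvat before Reyes.
Leclerc, Drummond and Ivanova are each a Collar holder, so the next rule applies.
Among Leclerc, Drummond and Ivanova, by roll number (lower first): Leclerc (400) before Drummond and Ivanova (930).
Drummond and Ivanova both have date of appointment to the Order Oct 19, 2004, so the next rule applies.
Among Drummond and Ivanova, alphabetically by surname: Drummond before Ivanova.
Full order: Baptiste, Fontaine, Horvat, Reyes, Leclerc, Drummond, Ivanova, Achebe.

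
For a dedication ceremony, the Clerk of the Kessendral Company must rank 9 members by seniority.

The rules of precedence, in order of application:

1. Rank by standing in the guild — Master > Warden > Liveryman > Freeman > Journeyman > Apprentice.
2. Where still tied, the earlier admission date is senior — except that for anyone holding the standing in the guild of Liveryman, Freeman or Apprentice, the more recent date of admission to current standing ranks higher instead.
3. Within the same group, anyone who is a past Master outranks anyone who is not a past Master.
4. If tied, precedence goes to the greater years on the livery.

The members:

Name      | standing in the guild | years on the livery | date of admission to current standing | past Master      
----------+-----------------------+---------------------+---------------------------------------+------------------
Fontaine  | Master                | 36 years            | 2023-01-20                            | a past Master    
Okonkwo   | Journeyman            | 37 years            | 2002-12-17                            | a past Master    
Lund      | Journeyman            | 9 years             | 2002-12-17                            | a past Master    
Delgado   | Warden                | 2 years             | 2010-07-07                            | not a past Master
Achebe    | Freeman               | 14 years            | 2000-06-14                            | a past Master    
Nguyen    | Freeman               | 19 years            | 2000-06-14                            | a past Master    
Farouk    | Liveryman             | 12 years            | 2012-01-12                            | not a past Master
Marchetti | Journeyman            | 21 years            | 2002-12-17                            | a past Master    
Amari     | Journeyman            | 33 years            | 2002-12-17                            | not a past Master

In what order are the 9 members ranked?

Fontaine, Delgado, Farouk, Nguyen, Achebe, Okonkwo, Marchetti, Lund, Amari

By standing in the guild: Fontaine (Master); then Delgado (Warden); then Farouk (Liveryman); then Nguyen and Achebe (Freeman); then Okonkwo, Marchetti, Lund and Amari (Journeyman).
Nguyen and Achebe both have date of admission to current standing 2000-06-14, so the next rule applies.
Nguyen and Achebe are each a past Master, so the next rule applies.
Among Nguyen and Achebe, by years on the livery (higher first): Nguyen (19 years) before Achebe (14 years).
Okonkwo, Marchetti, Lund and Amari all have date of admission to current standing 2002-12-17, so the next rule applies.
Among Okonkwo, Marchetti, Lund and Amari, a past Master before not a past Master: Okonkwo, Marchetti and Lund (a past Master) before Amari (not a past Master).
Among Okonkwo, Marchetti and Lund, by years on the livery (higher first): Okonkwo (37 years) before Marchetti (21 years) before Lund (9 years).
Full order: Fontaine, Delgado, Farouk, Nguyen, Achebe, Okonkwo, Marchetti, Lund, Amari.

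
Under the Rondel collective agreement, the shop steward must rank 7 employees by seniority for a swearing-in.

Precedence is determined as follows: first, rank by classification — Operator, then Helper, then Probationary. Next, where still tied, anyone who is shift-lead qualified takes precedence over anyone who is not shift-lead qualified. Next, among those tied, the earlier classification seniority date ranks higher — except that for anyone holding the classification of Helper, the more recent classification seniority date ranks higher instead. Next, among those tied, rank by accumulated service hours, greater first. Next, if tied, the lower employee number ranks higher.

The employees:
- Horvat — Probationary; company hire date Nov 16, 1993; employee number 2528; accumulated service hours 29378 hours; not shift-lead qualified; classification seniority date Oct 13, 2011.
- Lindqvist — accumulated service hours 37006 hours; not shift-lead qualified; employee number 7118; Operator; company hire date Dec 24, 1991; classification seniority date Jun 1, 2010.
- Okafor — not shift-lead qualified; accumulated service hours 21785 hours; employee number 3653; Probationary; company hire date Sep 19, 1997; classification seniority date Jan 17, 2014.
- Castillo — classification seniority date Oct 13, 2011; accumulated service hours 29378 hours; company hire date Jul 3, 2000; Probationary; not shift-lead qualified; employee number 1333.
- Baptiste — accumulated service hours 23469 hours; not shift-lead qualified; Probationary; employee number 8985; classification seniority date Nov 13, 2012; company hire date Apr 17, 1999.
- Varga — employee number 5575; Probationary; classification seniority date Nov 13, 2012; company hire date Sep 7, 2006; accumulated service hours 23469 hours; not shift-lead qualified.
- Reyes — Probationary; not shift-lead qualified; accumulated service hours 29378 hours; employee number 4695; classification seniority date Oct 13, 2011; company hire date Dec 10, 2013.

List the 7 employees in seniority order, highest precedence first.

By classification: Lindqvist (Operator); then Castillo, Horvat, Reyes, Varga, Baptiste and Okafor (Probationary).
Castillo, Horvat, Reyes, Varga, Baptiste and Okafor are each not shift-lead qualified, so the next rule applies.
Among Castillo, Horvat, Reyes, Varga, Baptiste and Okafor, by classification seniority date (earlier first): Castillo, Horvat and Reyes (Oct 13, 2011) before Varga and Baptiste (Nov 13, 2012) before Okafor (Jan 17, 2014).
Castillo, Horvat and Reyes all have accumulated service hours 29378 hours, so the next rule applies.
Among Castillo, Horvat and Reyes, by employee number (lower first): Castillo (1333) before Horvat (2528) before Reyes (4695).
Varga and Baptiste both have accumulated service hours 23469 hours, so the next rule applies.
Among Varga and Baptiste, by employee number (lower first): Varga (5575) before Baptiste (8985).
Full order: Lindqvist, Castillo, Horvat, Reyes, Varga, Baptiste, Okafor.

Lindqvist, Castillo, Horvat, Reyes, Varga, Baptiste, Okafor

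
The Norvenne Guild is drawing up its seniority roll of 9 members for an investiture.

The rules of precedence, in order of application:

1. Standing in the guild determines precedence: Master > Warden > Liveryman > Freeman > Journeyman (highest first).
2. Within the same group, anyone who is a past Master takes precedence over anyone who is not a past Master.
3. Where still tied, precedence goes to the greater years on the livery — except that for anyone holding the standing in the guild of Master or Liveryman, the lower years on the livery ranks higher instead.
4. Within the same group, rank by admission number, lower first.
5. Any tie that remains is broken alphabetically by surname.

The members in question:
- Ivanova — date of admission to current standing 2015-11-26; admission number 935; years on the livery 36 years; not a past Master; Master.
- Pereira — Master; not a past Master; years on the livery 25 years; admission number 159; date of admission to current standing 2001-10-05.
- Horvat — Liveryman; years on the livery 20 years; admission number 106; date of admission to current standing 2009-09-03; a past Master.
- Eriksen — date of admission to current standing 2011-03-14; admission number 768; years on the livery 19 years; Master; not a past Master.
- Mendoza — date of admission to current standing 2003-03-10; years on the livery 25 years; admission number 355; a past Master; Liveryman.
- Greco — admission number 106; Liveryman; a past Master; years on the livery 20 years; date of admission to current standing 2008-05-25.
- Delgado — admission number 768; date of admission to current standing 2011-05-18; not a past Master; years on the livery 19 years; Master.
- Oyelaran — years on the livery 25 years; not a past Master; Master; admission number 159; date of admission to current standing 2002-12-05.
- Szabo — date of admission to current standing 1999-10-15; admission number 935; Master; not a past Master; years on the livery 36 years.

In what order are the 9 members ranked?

Delgado, Eriksen, Oyelaran, Pereira, Ivanova, Szabo, Greco, Horvat, Mendoza

By standing in the guild: Delgado, Eriksen, Oyelaran, Pereira, Ivanova and Szabo (Master); then Greco, Horvat and Mendoza (Liveryman).
Delgado, Eriksen, Oyelaran, Pereira, Ivanova and Szabo are each not a past Master, so the next rule applies.
Among Delgado, Eriksen, Oyelaran, Pereira, Ivanova and Szabo, by years on the livery (lower first) (reversed rule for this group): Delgado and Eriksen (19 years) before Oyelaran and Pereira (25 years) before Ivanova and Szabo (36 years).
Delgado and Eriksen both have admission number 768, so the next rule applies.
Among Delgado and Eriksen, alphabetically by surname: Delgado before Eriksen.
Oyelaran and Pereira both have admission number 159, so the next rule applies.
Among Oyelaran and Pereira, alphabetically by surname: Oyelaran before Pereira.
Ivanova and Szabo both have admission number 935, so the next rule applies.
Among Ivanova and Szabo, alphabetically by surname: Ivanova before Szabo.
Greco, Horvat and Mendoza are each a past Master, so the next rule applies.
Among Greco, Horvat and Mendoza, by years on the livery (lower first) (reversed rule for this group): Greco and Horvat (20 years) before Mendoza (25 years).
Greco and Horvat both have admission number 106, so the next rule applies.
Among Greco and Horvat, alphabetically by surname: Greco before Horvat.
Full order: Delgado, Eriksen, Oyelaran, Pereira, Ivanova, Szabo, Greco, Horvat, Mendoza.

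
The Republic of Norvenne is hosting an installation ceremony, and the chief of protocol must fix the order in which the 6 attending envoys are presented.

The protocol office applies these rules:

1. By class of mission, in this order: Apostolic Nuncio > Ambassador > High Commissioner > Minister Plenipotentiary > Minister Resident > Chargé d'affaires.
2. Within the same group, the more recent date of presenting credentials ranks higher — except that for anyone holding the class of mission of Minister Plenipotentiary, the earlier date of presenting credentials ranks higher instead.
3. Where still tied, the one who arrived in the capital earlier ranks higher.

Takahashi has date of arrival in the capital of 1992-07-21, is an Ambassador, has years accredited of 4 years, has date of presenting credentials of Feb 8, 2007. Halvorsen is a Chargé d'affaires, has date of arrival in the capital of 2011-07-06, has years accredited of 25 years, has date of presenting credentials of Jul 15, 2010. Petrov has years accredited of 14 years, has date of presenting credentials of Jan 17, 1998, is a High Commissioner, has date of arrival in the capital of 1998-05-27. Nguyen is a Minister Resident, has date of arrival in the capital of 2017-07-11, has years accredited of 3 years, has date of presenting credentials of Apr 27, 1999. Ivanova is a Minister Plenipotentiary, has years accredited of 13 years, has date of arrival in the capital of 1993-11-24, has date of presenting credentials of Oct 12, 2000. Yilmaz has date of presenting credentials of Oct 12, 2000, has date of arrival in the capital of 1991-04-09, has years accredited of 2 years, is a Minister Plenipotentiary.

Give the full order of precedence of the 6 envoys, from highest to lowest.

By class of mission: Takahashi (Ambassador); then Petrov (High Commissioner); then Yilmaz and Ivanova (Minister Plenipotentiary); then Nguyen (Minister Resident); then Halvorsen (Chargé d'affaires).
Yilmaz and Ivanova both have date of presenting credentials Oct 12, 2000, so the next rule applies.
Among Yilmaz and Ivanova, by date of arrival in the capital (earlier first): Yilmaz (1991-04-09) before Ivanova (1993-11-24).
Full order: Takahashi, Petrov, Yilmaz, Ivanova, Nguyen, Halvorsen.

Takahashi, Petrov, Yilmaz, Ivanova, Nguyen, Halvorsen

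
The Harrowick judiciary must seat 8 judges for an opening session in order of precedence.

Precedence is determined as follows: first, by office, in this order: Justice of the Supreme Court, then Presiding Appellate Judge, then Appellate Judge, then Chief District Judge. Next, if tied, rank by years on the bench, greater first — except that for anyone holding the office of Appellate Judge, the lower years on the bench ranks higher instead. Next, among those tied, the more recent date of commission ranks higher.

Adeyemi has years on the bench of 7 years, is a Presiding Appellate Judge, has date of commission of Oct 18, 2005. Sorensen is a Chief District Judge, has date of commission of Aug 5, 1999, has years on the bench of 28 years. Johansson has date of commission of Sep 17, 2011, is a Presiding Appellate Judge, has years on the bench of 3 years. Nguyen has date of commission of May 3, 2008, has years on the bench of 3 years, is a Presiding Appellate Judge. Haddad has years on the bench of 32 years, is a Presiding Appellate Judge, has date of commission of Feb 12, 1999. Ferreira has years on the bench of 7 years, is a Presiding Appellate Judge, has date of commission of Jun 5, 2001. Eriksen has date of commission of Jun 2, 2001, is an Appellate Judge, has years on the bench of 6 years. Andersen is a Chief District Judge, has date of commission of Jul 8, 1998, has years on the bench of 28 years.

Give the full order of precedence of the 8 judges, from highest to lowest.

By office: Haddad, Adeyemi, Ferreira, Johansson and Nguyen (Presiding Appellate Judge); then Eriksen (Appellate Judge); then Sorensen and Andersen (Chief District Judge).
Among Haddad, Adeyemi, Ferreira, Johansson and Nguyen, by years on the bench (higher first): Haddad (32 years) before Adeyemi and Ferreira (7 years) before Johansson and Nguyen (3 years).
Among Adeyemi and Ferreira, by date of commission (later first): Adeyemi (Oct 18, 2005) before Ferreira (Jun 5, 2001).
Among Johansson and Nguyen, by date of commission (later first): Johansson (Sep 17, 2011) before Nguyen (May 3, 2008).
Sorensen and Andersen both have years on the bench 28 years, so the next rule applies.
Among Sorensen and Andersen, by date of commission (later first): Sorensen (Aug 5, 1999) before Andersen (Jul 8, 1998).
Full order: Haddad, Adeyemi, Ferreira, Johansson, Nguyen, Eriksen, Sorensen, Andersen.

Haddad, Adeyemi, Ferreira, Johansson, Nguyen, Eriksen, Sorensen, Andersen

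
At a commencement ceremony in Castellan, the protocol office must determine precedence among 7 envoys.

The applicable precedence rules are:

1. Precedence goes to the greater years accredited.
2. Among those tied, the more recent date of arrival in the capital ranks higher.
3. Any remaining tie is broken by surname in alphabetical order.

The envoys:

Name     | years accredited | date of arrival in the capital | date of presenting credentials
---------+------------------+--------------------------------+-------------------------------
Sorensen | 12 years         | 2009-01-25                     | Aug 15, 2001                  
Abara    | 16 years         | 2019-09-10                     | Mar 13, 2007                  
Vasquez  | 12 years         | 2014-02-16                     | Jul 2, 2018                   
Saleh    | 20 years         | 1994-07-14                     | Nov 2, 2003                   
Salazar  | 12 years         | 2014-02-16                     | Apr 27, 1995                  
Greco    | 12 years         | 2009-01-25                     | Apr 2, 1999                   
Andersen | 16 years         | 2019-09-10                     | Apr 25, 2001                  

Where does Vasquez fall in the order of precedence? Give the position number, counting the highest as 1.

5

By years accredited (higher first): Saleh (20 years); then Abara and Andersen (both 16 years); then Salazar, Vasquez, Greco and Sorensen (each 12 years).
Abara and Andersen both have date of arrival in the capital 2019-09-10, so the next rule applies.
Among Abara and Andersen, alphabetically by surname: Abara before Andersen.
Among Salazar, Vasquez, Greco and Sorensen, by date of arrival in the capital (later first): Salazar and Vasquez (2014-02-16) before Greco and Sorensen (2009-01-25).
Among Salazar and Vasquez, alphabetically by surname: Salazar before Vasquez.
Among Greco and Sorensen, alphabetically by surname: Greco before Sorensen.
Order: Saleh, Abara, Andersen, Salazar, Vasquez, Greco, Sorensen. So position 5.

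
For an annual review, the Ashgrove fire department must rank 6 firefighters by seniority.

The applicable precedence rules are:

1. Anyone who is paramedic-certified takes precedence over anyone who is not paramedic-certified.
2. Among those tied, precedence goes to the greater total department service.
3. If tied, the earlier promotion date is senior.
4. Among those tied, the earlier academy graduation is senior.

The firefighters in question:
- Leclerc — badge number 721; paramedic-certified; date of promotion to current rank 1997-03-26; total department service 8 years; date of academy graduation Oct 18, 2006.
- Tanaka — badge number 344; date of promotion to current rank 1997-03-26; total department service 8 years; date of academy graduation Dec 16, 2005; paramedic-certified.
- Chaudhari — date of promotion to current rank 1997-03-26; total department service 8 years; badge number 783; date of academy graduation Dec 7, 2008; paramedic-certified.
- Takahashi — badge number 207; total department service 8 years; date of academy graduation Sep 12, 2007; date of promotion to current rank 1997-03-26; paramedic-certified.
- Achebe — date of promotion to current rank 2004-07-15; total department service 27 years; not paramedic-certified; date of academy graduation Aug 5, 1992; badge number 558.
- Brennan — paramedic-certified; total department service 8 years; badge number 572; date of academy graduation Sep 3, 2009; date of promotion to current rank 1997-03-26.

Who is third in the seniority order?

Takahashi

By the first rule: Tanaka, Leclerc, Takahashi, Chaudhari and Brennan (each paramedic-certified); then Achebe (not paramedic-certified).
Tanaka, Leclerc, Takahashi, Chaudhari and Brennan all have total department service 8 years, so the next rule applies.
Tanaka, Leclerc, Takahashi, Chaudhari and Brennan all have date of promotion to current rank 1997-03-26, so the next rule applies.
Among Tanaka, Leclerc, Takahashi, Chaudhari and Brennan, by date of academy graduation (earlier first): Tanaka (Dec 16, 2005) before Leclerc (Oct 18, 2006) before Takahashi (Sep 12, 2007) before Chaudhari (Dec 7, 2008) before Brennan (Sep 3, 2009).
Order: Tanaka, Leclerc, Takahashi, Chaudhari, Brennan, Achebe.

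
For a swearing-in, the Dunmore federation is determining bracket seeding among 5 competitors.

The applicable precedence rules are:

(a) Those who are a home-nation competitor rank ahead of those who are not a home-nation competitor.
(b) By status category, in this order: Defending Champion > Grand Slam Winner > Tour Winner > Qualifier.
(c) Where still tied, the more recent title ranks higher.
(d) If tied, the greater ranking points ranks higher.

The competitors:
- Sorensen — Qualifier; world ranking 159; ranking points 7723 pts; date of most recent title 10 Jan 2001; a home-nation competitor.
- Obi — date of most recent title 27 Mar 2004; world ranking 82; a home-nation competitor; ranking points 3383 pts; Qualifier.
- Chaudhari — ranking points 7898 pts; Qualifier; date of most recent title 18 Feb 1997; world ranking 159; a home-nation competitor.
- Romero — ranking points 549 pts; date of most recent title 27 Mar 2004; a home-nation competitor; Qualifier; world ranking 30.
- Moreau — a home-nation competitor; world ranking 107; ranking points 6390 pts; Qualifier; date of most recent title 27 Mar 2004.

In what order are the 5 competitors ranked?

By the first rule: Moreau, Obi, Romero, Sorensen and Chaudhari (each a home-nation competitor).
Moreau, Obi, Romero, Sorensen and Chaudhari are each Qualifier, so the next rule applies.
Among Moreau, Obi, Romero, Sorensen and Chaudhari, by date of most recent title (later first): Moreau, Obi and Romero (27 Mar 2004) before Sorensen (10 Jan 2001) before Chaudhari (18 Feb 1997).
Among Moreau, Obi and Romero, by ranking points (higher first): Moreau (6390 pts) before Obi (3383 pts) before Romero (549 pts).
Full order: Moreau, Obi, Romero, Sorensen, Chaudhari.

Moreau, Obi, Romero, Sorensen, Chaudhari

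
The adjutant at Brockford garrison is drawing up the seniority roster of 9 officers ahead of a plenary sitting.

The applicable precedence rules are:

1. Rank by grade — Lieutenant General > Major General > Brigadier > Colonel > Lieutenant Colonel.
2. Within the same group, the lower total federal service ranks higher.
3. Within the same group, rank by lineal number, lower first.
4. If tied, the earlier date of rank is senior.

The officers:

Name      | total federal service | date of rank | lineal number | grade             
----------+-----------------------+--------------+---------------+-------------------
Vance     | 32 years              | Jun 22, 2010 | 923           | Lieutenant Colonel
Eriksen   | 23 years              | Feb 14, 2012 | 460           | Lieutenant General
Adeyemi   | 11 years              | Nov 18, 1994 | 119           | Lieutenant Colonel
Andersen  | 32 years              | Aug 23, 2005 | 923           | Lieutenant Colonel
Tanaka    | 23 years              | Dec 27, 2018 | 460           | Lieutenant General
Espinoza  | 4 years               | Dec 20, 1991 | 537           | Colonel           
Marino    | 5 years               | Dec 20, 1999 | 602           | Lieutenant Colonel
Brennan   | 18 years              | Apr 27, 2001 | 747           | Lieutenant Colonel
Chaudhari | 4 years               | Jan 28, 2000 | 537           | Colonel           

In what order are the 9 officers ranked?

By grade: Eriksen and Tanaka (Lieutenant General); then Espinoza and Chaudhari (Colonel); then Marino, Adeyemi, Brennan, Andersen and Vance (Lieutenant Colonel).
Eriksen and Tanaka both have total federal service 23 years, so the next rule applies.
Eriksen and Tanaka both have lineal number 460, so the next rule applies.
Among Eriksen and Tanaka, by date of rank (earlier first): Eriksen (Feb 14, 2012) before Tanaka (Dec 27, 2018).
Espinoza and Chaudhari both have total federal service 4 years, so the next rule applies.
Espinoza and Chaudhari both have lineal number 537, so the next rule applies.
Among Espinoza and Chaudhari, by date of rank (earlier first): Espinoza (Dec 20, 1991) before Chaudhari (Jan 28, 2000).
Among Marino, Adeyemi, Brennan, Andersen and Vance, by total federal service (lower first): Marino (5 years) before Adeyemi (11 years) before Brennan (18 years) before Andersen and Vance (32 years).
Andersen and Vance both have lineal number 923, so the next rule applies.
Among Andersen and Vance, by date of rank (earlier first): Andersen (Aug 23, 2005) before Vance (Jun 22, 2010).
Full order: Eriksen, Tanaka, Espinoza, Chaudhari, Marino, Adeyemi, Brennan, Andersen, Vance.

Eriksen, Tanaka, Espinoza, Chaudhari, Marino, Adeyemi, Brennan, Andersen, Vance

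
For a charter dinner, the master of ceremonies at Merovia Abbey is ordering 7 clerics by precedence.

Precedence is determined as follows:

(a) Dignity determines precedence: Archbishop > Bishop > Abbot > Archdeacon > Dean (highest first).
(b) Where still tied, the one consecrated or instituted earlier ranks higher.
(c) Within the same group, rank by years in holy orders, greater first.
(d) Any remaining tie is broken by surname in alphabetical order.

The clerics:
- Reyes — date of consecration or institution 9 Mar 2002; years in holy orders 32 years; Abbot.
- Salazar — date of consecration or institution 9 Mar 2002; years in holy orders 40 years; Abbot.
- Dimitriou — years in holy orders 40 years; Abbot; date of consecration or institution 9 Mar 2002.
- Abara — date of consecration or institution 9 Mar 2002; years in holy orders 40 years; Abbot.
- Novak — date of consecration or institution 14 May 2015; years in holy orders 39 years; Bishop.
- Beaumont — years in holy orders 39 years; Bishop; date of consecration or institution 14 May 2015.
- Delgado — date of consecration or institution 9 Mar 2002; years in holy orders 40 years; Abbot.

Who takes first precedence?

By dignity: Beaumont and Novak (Bishop); then Abara, Delgado, Dimitriou, Salazar and Reyes (Abbot).
Beaumont and Novak both have date of consecration or institution 14 May 2015, so the next rule applies.
Beaumont and Novak both have years in holy orders 39 years, so the next rule applies.
Among Beaumont and Novak, alphabetically by surname: Beaumont before Novak.
Abara, Delgado, Dimitriou, Salazar and Reyes all have date of consecration or institution 9 Mar 2002, so the next rule applies.
Among Abara, Delgado, Dimitriou, Salazar and Reyes, by years in holy orders (higher first): Abara, Delgado, Dimitriou and Salazar (40 years) before Reyes (32 years).
Among Abara, Delgado, Dimitriou and Salazar, alphabetically by surname: Abara before Delgado before Dimitriou before Salazar.
Order: Beaumont, Novak, Abara, Delgado, Dimitriou, Salazar, Reyes.

Beaumont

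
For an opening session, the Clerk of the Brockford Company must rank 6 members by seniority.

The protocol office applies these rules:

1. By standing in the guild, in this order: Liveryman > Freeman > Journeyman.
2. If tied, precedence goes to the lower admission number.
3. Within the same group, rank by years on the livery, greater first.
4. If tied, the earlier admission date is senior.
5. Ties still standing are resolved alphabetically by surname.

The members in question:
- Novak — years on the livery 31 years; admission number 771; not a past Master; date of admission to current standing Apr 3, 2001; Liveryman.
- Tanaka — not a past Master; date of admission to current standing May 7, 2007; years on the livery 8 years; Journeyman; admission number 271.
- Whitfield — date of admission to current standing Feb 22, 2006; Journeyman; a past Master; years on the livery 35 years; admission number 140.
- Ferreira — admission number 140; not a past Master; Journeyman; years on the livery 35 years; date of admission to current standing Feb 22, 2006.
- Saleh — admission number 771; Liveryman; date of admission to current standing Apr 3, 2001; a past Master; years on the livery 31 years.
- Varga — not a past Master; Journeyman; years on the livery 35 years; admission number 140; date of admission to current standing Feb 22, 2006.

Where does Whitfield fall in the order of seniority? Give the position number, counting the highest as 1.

5

By standing in the guild: Novak and Saleh (Liveryman); then Ferreira, Varga, Whitfield and Tanaka (Journeyman).
Novak and Saleh both have admission number 771, so the next rule applies.
Novak and Saleh both have years on the livery 31 years, so the next rule applies.
Novak and Saleh both have date of admission to current standing Apr 3, 2001, so the next rule applies.
Among Novak and Saleh, alphabetically by surname: Novak before Saleh.
Among Ferreira, Varga, Whitfield and Tanaka, by admission number (lower first): Ferreira, Varga and Whitfield (140) before Tanaka (271).
Ferreira, Varga and Whitfield all have years on the livery 35 years, so the next rule applies.
Ferreira, Varga and Whitfield all have date of admission to current standing Feb 22, 2006, so the next rule applies.
Among Ferreira, Varga and Whitfield, alphabetically by surname: Ferreira before Varga before Whitfield.
Order: Novak, Saleh, Ferreira, Varga, Whitfield, Tanaka. So position 5.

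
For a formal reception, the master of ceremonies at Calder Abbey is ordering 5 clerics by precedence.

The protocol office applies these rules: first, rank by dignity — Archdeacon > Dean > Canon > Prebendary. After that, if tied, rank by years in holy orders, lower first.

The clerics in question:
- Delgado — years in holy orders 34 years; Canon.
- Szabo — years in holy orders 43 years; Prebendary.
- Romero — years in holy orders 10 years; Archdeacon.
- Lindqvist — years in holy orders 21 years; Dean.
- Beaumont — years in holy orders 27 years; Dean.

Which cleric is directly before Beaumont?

Lindqvist

By dignity: Romero (Archdeacon); then Lindqvist and Beaumont (Dean); then Delgado (Canon); then Szabo (Prebendary).
Among Lindqvist and Beaumont, by years in holy orders (lower first): Lindqvist (21 years) before Beaumont (27 years).
Order: Romero, Lindqvist, Beaumont, Delgado, Szabo.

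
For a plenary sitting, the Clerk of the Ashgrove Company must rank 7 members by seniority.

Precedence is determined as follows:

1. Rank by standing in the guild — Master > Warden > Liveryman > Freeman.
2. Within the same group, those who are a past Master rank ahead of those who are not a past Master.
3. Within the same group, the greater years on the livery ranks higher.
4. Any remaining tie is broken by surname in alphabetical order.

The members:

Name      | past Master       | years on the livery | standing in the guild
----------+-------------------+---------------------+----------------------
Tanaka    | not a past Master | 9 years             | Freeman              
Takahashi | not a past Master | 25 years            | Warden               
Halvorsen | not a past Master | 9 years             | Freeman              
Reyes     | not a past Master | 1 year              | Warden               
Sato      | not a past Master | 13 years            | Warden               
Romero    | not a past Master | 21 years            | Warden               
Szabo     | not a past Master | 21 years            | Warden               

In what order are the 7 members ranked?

Takahashi, Romero, Szabo, Sato, Reyes, Halvorsen, Tanaka

By standing in the guild: Takahashi, Romero, Szabo, Sato and Reyes (Warden); then Halvorsen and Tanaka (Freeman).
Takahashi, Romero, Szabo, Sato and Reyes are each not a past Master, so the next rule applies.
Among Takahashi, Romero, Szabo, Sato and Reyes, by years on the livery (higher first): Takahashi (25 years) before Romero and Szabo (21 years) before Sato (13 years) before Reyes (1 year).
Among Romero and Szabo, alphabetically by surname: Romero before Szabo.
Halvorsen and Tanaka are each not a past Master, so the next rule applies.
Halvorsen and Tanaka both have years on the livery 9 years, so the next rule applies.
Among Halvorsen and Tanaka, alphabetically by surname: Halvorsen before Tanaka.
Full order: Takahashi, Romero, Szabo, Sato, Reyes, Halvorsen, Tanaka.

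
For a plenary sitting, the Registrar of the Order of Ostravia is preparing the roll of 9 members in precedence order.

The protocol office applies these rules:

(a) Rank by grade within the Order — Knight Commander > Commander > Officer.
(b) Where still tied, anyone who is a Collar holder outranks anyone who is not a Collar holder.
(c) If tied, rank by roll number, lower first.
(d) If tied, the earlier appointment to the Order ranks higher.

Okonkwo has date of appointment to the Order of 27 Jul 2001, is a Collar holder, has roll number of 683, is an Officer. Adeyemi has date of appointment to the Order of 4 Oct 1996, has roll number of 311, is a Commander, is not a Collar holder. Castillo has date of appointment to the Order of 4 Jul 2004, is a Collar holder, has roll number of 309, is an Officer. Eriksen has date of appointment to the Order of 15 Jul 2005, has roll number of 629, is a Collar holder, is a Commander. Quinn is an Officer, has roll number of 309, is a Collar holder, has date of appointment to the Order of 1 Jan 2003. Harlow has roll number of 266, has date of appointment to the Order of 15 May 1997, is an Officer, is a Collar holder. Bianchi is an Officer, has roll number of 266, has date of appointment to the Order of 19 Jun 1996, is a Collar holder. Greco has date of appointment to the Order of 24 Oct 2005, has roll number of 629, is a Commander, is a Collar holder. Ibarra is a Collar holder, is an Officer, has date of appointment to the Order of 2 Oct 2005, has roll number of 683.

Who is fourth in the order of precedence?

By grade within the Order: Eriksen, Greco and Adeyemi (Commander); then Bianchi, Harlow, Quinn, Castillo, Okonkwo and Ibarra (Officer).
Among Eriksen, Greco and Adeyemi, a Collar holder before not a Collar holder: Eriksen and Greco (a Collar holder) before Adeyemi (not a Collar holder).
Eriksen and Greco both have roll number 629, so the next rule applies.
Among Eriksen and Greco, by date of appointment to the Order (earlier first): Eriksen (15 Jul 2005) before Greco (24 Oct 2005).
Bianchi, Harlow, Quinn, Castillo, Okonkwo and Ibarra are each a Collar holder, so the next rule applies.
Among Bianchi, Harlow, Quinn, Castillo, Okonkwo and Ibarra, by roll number (lower first): Bianchi and Harlow (266) before Quinn and Castillo (309) before Okonkwo and Ibarra (683).
Among Bianchi and Harlow, by date of appointment to the Order (earlier first): Bianchi (19 Jun 1996) before Harlow (15 May 1997).
Among Quinn and Castillo, by date of appointment to the Order (earlier first): Quinn (1 Jan 2003) before Castillo (4 Jul 2004).
Among Okonkwo and Ibarra, by date of appointment to the Order (earlier first): Okonkwo (27 Jul 2001) before Ibarra (2 Oct 2005).
Order: Eriksen, Greco, Adeyemi, Bianchi, Harlow, Quinn, Castillo, Okonkwo, Ibarra.

Bianchi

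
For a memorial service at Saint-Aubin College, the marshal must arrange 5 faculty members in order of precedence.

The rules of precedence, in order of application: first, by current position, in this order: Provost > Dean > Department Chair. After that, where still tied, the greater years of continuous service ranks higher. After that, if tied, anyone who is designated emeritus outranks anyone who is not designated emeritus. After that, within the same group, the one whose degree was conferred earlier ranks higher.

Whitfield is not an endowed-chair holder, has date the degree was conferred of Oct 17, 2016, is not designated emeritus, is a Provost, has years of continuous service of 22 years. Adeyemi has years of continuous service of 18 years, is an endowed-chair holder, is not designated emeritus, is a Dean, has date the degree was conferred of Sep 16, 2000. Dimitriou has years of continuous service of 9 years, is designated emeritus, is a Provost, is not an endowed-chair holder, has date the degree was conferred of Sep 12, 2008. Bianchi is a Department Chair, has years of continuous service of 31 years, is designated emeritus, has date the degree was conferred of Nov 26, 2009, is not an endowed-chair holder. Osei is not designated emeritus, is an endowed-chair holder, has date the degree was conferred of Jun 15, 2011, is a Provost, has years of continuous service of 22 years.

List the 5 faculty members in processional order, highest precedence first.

By current position: Osei, Whitfield and Dimitriou (Provost); then Adeyemi (Dean); then Bianchi (Department Chair).
Among Osei, Whitfield and Dimitriou, by years of continuous service (higher first): Osei and Whitfield (22 years) before Dimitriou (9 years).
Osei and Whitfield are each not designated emeritus, so the next rule applies.
Among Osei and Whitfield, by date the degree was conferred (earlier first): Osei (Jun 15, 2011) before Whitfield (Oct 17, 2016).
Full order: Osei, Whitfield, Dimitriou, Adeyemi, Bianchi.

Osei, Whitfield, Dimitriou, Adeyemi, Bianchi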